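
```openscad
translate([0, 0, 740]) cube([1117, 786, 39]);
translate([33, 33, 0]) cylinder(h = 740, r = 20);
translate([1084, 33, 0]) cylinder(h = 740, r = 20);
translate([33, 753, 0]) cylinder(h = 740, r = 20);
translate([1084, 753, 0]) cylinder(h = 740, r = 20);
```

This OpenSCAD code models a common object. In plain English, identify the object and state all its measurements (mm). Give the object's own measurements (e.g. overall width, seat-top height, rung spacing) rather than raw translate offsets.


A table: top 1117 mm (x) × 786 mm (y), 39 mm thick, upper face at z = 779 mm, on four round legs of 40 mm diameter, each leg's bounding box inset 13 mm from the nearest pair of top edges from z = 0 to the bottom of the top.


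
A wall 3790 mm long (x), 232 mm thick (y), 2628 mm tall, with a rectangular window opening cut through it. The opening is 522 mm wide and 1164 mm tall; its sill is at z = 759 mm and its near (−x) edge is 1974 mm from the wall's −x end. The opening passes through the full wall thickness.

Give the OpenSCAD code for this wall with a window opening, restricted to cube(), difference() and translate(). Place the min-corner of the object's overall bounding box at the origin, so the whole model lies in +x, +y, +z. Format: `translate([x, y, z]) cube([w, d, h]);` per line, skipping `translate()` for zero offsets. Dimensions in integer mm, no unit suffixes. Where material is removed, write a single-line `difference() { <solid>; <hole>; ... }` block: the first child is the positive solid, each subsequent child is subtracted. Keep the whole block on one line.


difference() { cube([3790, 232, 2628]); translate([1974, 0, 759]) cube([522, 232, 1164]); }


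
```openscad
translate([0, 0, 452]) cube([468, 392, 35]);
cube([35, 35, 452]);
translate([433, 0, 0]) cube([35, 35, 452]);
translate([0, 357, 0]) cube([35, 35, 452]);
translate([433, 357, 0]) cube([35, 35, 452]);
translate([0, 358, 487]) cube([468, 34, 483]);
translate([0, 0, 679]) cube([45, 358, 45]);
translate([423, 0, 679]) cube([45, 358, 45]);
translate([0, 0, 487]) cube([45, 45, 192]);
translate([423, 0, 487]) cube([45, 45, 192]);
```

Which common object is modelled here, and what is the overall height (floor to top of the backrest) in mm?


A chair. The overall height is 970 mm.

A slab on four corner posts with a tall panel at the back — a chair. The seat slab sits at z = 452 with thickness 35, and the 483 mm backrest starts at the seat top, so the overall height is 452 + 35 + 483 = 970 mm.


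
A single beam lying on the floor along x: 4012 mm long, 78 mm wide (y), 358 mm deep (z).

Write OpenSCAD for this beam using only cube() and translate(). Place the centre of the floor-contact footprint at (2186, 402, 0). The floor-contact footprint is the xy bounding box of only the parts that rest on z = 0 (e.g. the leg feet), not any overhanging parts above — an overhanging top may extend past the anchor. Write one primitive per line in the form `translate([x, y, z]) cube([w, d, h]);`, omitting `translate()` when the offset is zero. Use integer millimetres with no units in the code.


translate([180, 363, 0]) cube([4012, 78, 358]);


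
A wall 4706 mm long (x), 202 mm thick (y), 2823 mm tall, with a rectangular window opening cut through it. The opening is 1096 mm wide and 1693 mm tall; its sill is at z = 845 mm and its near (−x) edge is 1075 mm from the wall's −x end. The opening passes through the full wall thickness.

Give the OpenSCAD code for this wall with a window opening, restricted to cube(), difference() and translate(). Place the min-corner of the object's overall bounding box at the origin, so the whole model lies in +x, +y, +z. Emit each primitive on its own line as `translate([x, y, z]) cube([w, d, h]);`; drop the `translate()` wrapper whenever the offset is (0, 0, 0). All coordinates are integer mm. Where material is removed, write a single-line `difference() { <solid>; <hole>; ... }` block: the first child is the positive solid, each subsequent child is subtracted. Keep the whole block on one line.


difference() { cube([4706, 202, 2823]); translate([1075, 0, 845]) cube([1096, 202, 1693]); }


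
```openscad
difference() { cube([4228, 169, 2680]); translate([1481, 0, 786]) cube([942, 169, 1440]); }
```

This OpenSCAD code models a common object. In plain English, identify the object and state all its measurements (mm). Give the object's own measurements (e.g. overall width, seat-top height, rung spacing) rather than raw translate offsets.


A wall 4228 mm long (x), 169 mm thick (y), 2680 mm tall, with a rectangular window opening cut through it. The opening is 942 mm wide and 1440 mm tall; its sill is at z = 786 mm and its near (−x) edge is 1481 mm from the wall's −x end. The opening passes through the full wall thickness.


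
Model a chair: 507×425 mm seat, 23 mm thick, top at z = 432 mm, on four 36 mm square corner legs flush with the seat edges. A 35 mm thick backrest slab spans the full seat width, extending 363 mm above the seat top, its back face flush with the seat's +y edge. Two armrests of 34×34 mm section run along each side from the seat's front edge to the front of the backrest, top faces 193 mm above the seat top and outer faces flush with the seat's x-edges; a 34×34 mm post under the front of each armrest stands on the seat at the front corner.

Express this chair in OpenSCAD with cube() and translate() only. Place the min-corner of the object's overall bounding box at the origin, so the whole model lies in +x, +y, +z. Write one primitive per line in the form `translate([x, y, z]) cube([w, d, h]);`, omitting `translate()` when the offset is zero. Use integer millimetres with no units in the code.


translate([0, 0, 409]) cube([507, 425, 23]);
cube([36, 36, 409]);
translate([471, 0, 0]) cube([36, 36, 409]);
translate([0, 389, 0]) cube([36, 36, 409]);
translate([471, 389, 0]) cube([36, 36, 409]);
translate([0, 390, 432]) cube([507, 35, 363]);
translate([0, 0, 591]) cube([34, 390, 34]);
translate([473, 0, 591]) cube([34, 390, 34]);
translate([0, 0, 432]) cube([34, 34, 159]);
translate([473, 0, 432]) cube([34, 34, 159]);


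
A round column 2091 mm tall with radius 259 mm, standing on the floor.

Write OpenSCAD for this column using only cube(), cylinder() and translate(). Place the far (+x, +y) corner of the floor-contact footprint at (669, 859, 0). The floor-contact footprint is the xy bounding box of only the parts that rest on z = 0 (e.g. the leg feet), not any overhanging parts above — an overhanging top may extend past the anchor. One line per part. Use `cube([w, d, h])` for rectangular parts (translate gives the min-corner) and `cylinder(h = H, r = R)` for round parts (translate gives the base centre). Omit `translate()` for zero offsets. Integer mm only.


translate([410, 600, 0]) cylinder(h = 2091, r = 259);


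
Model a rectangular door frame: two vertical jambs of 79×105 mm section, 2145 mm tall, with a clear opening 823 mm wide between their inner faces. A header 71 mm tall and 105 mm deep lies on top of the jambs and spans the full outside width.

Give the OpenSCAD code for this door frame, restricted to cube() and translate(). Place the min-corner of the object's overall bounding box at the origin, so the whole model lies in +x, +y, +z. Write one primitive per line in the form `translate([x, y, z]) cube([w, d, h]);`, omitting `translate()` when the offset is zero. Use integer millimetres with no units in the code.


cube([79, 105, 2145]);
translate([902, 0, 0]) cube([79, 105, 2145]);
translate([0, 0, 2145]) cube([981, 105, 71]);


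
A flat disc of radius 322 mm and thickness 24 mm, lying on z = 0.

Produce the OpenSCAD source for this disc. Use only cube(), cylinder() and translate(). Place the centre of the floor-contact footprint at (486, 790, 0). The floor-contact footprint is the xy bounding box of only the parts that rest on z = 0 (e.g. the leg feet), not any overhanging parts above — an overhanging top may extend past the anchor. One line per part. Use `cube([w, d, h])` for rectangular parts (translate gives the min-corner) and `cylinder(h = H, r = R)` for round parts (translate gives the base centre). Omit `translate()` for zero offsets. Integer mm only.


translate([486, 790, 0]) cylinder(h = 24, r = 322);


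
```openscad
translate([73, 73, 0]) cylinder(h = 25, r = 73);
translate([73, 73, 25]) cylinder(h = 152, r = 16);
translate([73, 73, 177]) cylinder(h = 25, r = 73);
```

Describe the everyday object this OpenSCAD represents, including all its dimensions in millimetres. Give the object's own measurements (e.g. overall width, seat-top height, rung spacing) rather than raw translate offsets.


A spool: two coaxial disc flanges of radius 73 mm and thickness 25 mm, joined by a core cylinder of radius 16 mm and height 152 mm. The lower flange rests on z = 0 and the three cylinders share a vertical axis.


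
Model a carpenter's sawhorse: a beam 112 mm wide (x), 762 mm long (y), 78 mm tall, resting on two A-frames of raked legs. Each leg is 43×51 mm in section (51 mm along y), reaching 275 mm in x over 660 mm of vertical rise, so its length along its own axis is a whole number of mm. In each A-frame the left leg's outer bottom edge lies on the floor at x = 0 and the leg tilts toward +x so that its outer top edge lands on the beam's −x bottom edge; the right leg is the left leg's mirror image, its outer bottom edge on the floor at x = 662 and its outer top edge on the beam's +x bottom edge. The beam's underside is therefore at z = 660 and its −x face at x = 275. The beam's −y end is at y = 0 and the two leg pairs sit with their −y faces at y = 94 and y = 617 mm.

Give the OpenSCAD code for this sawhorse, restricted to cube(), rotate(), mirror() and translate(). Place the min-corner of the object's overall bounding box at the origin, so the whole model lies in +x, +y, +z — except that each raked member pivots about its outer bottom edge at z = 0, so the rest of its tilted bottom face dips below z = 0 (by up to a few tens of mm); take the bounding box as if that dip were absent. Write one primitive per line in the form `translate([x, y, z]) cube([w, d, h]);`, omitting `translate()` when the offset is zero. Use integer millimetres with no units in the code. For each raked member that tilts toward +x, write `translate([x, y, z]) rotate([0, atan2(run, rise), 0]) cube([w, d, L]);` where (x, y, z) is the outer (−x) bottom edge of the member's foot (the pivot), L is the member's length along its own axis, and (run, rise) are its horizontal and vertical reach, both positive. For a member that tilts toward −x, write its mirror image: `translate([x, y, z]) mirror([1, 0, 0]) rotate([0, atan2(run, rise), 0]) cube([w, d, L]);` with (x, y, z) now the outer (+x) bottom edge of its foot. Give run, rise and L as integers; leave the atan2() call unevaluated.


// leg length = √(275² + 660²) = 715
// right-leg outer foot x = 2·275 + 112 = 662
// beam min-corner = (275, 0, 660)
translate([275, 0, 660]) cube([112, 762, 78]);
translate([0, 94, 0]) rotate([0, atan2(275, 660), 0]) cube([43, 51, 715]);
translate([662, 94, 0]) mirror([1, 0, 0]) rotate([0, atan2(275, 660), 0]) cube([43, 51, 715]);
translate([0, 617, 0]) rotate([0, atan2(275, 660), 0]) cube([43, 51, 715]);
translate([662, 617, 0]) mirror([1, 0, 0]) rotate([0, atan2(275, 660), 0]) cube([43, 51, 715]);


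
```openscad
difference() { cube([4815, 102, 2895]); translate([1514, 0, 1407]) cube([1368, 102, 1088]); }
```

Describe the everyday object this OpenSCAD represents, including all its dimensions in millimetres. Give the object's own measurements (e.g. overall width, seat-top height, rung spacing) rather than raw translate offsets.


A wall 4815 mm long (x), 102 mm thick (y), 2895 mm tall, with a rectangular window opening cut through it. The opening is 1368 mm wide and 1088 mm tall; its sill is at z = 1407 mm and its near (−x) edge is 1514 mm from the wall's −x end. The opening passes through the full wall thickness.


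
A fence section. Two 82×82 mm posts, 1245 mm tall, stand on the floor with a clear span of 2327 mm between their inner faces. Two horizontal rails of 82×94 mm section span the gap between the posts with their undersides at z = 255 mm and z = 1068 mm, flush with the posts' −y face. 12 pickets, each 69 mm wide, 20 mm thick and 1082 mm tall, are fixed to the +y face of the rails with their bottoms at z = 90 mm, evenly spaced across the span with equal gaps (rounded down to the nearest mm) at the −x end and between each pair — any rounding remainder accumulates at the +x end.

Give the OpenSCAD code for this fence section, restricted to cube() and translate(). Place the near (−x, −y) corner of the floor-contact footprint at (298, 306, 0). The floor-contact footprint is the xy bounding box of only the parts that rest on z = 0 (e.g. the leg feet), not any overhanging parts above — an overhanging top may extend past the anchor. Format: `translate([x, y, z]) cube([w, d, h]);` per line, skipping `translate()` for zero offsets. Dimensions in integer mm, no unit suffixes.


translate([298, 306, 0]) cube([82, 82, 1245]);
translate([2707, 306, 0]) cube([82, 82, 1245]);
translate([380, 306, 255]) cube([2327, 82, 94]);
translate([380, 306, 1068]) cube([2327, 82, 94]);
translate([495, 388, 90]) cube([69, 20, 1082]);
translate([679, 388, 90]) cube([69, 20, 1082]);
translate([863, 388, 90]) cube([69, 20, 1082]);
translate([1047, 388, 90]) cube([69, 20, 1082]);
translate([1231, 388, 90]) cube([69, 20, 1082]);
translate([1415, 388, 90]) cube([69, 20, 1082]);
translate([1599, 388, 90]) cube([69, 20, 1082]);
translate([1783, 388, 90]) cube([69, 20, 1082]);
translate([1967, 388, 90]) cube([69, 20, 1082]);
translate([2151, 388, 90]) cube([69, 20, 1082]);
translate([2335, 388, 90]) cube([69, 20, 1082]);
translate([2519, 388, 90]) cube([69, 20, 1082]);


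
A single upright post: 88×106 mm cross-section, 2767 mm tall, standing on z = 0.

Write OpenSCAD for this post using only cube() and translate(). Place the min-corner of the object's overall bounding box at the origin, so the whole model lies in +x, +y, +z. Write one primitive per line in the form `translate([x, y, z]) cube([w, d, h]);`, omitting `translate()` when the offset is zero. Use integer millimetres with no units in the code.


cube([88, 106, 2767]);


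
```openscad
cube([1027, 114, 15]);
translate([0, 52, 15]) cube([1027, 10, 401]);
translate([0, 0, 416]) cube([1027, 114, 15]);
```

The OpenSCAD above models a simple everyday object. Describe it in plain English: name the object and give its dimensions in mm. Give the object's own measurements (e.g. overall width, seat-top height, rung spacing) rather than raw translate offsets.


An I-beam lying along x, 1027 mm long. Overall section height 431 mm. Two flanges 114 mm wide (y) and 15 mm thick, one on the floor and one at the top; a web 10 mm thick runs between them, centred on the flange width.


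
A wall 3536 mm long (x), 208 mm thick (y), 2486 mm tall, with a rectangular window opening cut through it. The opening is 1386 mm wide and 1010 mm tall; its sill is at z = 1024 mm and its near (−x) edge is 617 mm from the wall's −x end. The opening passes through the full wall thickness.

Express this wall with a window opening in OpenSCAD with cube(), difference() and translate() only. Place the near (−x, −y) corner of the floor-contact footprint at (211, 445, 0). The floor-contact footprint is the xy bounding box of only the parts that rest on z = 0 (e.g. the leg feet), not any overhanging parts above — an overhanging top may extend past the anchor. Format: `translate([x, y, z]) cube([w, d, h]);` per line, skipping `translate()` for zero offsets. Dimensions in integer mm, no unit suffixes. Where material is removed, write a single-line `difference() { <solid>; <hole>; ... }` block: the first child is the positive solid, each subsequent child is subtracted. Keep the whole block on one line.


difference() { translate([211, 445, 0]) cube([3536, 208, 2486]); translate([828, 445, 1024]) cube([1386, 208, 1010]); }


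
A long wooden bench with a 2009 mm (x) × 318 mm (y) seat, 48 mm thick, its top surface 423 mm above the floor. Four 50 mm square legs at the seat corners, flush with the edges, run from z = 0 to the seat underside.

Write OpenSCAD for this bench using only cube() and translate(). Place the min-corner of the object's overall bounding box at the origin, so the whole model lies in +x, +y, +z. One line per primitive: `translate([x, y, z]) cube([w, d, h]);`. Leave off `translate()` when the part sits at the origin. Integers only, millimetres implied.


translate([0, 0, 375]) cube([2009, 318, 48]);
cube([50, 50, 375]);
translate([0, 268, 0]) cube([50, 50, 375]);
translate([1959, 0, 0]) cube([50, 50, 375]);
translate([1959, 268, 0]) cube([50, 50, 375]);


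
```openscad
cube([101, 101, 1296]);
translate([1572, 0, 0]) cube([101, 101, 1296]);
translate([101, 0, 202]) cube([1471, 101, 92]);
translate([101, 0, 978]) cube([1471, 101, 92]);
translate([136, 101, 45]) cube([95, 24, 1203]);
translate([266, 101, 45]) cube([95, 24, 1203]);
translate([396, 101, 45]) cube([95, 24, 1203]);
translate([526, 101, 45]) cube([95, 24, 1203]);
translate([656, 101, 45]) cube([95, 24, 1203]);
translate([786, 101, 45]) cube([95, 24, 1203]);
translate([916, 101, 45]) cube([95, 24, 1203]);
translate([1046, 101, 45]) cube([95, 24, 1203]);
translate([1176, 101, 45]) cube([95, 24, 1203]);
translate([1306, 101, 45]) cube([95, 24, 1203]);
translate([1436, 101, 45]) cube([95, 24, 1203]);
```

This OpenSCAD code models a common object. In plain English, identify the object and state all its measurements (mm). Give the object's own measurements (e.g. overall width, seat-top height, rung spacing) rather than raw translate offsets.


A fence section. Two 101×101 mm posts, 1296 mm tall, stand on the floor with a clear span of 1471 mm between their inner faces. Two horizontal rails of 101×92 mm section span the gap between the posts with their undersides at z = 202 mm and z = 978 mm, flush with the posts' −y face. 11 pickets, each 95 mm wide, 24 mm thick and 1203 mm tall, are fixed to the +y face of the rails with their bottoms at z = 45 mm, spaced across the span with a 35 mm gap after the −x post and between neighbouring pickets, with 41 mm left before the +x post.


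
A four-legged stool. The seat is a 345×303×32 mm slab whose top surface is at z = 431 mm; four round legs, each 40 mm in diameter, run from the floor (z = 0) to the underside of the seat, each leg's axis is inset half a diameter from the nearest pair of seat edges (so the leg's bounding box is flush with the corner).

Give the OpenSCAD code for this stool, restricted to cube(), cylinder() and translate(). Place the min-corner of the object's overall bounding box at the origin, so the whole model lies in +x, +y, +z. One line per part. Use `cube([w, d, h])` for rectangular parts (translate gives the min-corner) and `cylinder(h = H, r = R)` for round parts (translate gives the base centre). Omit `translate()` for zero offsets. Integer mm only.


translate([0, 0, 399]) cube([345, 303, 32]);
translate([20, 20, 0]) cylinder(h = 399, r = 20);
translate([325, 20, 0]) cylinder(h = 399, r = 20);
translate([20, 283, 0]) cylinder(h = 399, r = 20);
translate([325, 283, 0]) cylinder(h = 399, r = 20);


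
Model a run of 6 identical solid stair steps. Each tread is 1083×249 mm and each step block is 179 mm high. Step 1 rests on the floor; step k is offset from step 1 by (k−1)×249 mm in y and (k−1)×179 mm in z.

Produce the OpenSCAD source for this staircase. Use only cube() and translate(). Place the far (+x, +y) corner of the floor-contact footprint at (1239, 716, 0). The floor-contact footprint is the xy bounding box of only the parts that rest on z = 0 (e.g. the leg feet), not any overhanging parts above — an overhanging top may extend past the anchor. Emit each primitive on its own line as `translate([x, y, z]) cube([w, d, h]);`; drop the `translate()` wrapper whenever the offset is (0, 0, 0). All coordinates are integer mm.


translate([156, 467, 0]) cube([1083, 249, 179]);
translate([156, 716, 179]) cube([1083, 249, 179]);
translate([156, 965, 358]) cube([1083, 249, 179]);
translate([156, 1214, 537]) cube([1083, 249, 179]);
translate([156, 1463, 716]) cube([1083, 249, 179]);
translate([156, 1712, 895]) cube([1083, 249, 179]);


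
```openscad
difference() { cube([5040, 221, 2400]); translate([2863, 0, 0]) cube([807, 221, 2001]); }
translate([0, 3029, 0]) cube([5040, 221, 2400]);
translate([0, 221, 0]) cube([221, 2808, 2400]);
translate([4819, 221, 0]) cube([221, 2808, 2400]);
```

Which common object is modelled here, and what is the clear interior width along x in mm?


A single room. The interior width is 4598 mm.

Four walls enclosing a rectangle with a door in the front wall — a room. Outside width 5040 minus two 221 mm walls gives 4598 mm.


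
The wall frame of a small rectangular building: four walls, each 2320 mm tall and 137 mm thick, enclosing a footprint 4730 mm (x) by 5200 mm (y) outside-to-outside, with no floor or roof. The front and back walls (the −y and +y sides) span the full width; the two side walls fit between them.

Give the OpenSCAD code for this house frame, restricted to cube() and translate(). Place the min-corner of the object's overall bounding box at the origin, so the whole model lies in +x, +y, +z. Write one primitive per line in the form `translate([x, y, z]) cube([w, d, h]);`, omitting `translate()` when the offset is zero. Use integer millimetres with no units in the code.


cube([4730, 137, 2320]);
translate([0, 5063, 0]) cube([4730, 137, 2320]);
translate([0, 137, 0]) cube([137, 4926, 2320]);
translate([4593, 137, 0]) cube([137, 4926, 2320]);


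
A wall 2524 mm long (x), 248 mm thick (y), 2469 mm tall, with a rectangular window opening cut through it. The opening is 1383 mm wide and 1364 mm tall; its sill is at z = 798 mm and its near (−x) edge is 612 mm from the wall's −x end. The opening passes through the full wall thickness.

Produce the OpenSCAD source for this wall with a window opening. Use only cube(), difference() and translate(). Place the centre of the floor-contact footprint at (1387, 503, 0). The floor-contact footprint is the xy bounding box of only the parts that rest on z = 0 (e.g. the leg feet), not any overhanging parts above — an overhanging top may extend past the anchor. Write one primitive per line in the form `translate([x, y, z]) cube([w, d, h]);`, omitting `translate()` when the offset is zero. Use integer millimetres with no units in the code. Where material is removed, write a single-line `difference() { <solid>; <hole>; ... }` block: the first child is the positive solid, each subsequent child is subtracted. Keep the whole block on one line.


difference() { translate([125, 379, 0]) cube([2524, 248, 2469]); translate([737, 379, 798]) cube([1383, 248, 1364]); }


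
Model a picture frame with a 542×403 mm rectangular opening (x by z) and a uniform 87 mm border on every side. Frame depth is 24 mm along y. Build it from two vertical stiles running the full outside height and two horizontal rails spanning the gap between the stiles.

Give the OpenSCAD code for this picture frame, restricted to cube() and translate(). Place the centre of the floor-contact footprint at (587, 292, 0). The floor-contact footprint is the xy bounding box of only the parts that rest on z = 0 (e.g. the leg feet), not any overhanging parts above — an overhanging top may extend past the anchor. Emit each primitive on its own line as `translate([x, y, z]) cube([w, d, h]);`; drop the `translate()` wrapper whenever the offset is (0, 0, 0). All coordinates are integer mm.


translate([229, 280, 0]) cube([87, 24, 577]);
translate([858, 280, 0]) cube([87, 24, 577]);
translate([316, 280, 0]) cube([542, 24, 87]);
translate([316, 280, 490]) cube([542, 24, 87]);


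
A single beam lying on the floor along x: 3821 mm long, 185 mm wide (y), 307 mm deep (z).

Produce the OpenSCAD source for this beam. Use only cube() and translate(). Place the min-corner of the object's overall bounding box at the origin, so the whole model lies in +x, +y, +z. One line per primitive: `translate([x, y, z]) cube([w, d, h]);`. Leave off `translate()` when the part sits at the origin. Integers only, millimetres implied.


cube([3821, 185, 307]);


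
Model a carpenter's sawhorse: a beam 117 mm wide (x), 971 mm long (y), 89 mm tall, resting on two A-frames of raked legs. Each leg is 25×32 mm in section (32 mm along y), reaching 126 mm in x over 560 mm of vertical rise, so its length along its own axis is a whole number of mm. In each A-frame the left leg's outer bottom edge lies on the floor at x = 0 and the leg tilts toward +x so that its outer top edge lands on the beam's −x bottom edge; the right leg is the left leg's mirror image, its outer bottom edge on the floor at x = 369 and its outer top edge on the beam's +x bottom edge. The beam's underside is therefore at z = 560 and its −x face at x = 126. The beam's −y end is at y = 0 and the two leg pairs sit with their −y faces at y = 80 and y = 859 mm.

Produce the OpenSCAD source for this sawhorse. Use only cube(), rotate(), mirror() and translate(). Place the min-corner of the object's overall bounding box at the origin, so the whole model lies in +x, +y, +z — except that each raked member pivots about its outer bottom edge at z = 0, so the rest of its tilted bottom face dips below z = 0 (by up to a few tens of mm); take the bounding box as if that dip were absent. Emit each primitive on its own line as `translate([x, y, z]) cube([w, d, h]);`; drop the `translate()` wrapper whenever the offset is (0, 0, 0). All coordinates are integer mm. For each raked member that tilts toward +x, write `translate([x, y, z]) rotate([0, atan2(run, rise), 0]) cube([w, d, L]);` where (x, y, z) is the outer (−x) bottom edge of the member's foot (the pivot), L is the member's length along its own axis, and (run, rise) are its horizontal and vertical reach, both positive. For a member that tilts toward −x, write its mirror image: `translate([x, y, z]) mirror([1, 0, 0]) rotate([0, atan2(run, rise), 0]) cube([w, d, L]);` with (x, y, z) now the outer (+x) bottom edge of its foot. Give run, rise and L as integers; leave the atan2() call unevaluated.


translate([126, 0, 560]) cube([117, 971, 89]);
translate([0, 80, 0]) rotate([0, atan2(126, 560), 0]) cube([25, 32, 574]);
translate([369, 80, 0]) mirror([1, 0, 0]) rotate([0, atan2(126, 560), 0]) cube([25, 32, 574]);
translate([0, 859, 0]) rotate([0, atan2(126, 560), 0]) cube([25, 32, 574]);
translate([369, 859, 0]) mirror([1, 0, 0]) rotate([0, atan2(126, 560), 0]) cube([25, 32, 574]);


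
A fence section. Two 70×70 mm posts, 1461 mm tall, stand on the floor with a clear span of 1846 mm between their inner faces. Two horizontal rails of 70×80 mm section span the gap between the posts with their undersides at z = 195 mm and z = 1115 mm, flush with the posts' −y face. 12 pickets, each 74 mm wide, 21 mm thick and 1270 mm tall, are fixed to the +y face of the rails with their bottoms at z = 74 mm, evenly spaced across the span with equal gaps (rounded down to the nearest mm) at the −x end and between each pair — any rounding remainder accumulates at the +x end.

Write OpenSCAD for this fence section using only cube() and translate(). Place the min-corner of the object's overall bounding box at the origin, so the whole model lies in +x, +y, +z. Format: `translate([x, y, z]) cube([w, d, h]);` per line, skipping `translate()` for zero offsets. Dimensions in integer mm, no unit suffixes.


cube([70, 70, 1461]);
translate([1916, 0, 0]) cube([70, 70, 1461]);
translate([70, 0, 195]) cube([1846, 70, 80]);
translate([70, 0, 1115]) cube([1846, 70, 80]);
translate([143, 70, 74]) cube([74, 21, 1270]);
translate([290, 70, 74]) cube([74, 21, 1270]);
translate([437, 70, 74]) cube([74, 21, 1270]);
translate([584, 70, 74]) cube([74, 21, 1270]);
translate([731, 70, 74]) cube([74, 21, 1270]);
translate([878, 70, 74]) cube([74, 21, 1270]);
translate([1025, 70, 74]) cube([74, 21, 1270]);
translate([1172, 70, 74]) cube([74, 21, 1270]);
translate([1319, 70, 74]) cube([74, 21, 1270]);
translate([1466, 70, 74]) cube([74, 21, 1270]);
translate([1613, 70, 74]) cube([74, 21, 1270]);
translate([1760, 70, 74]) cube([74, 21, 1270]);


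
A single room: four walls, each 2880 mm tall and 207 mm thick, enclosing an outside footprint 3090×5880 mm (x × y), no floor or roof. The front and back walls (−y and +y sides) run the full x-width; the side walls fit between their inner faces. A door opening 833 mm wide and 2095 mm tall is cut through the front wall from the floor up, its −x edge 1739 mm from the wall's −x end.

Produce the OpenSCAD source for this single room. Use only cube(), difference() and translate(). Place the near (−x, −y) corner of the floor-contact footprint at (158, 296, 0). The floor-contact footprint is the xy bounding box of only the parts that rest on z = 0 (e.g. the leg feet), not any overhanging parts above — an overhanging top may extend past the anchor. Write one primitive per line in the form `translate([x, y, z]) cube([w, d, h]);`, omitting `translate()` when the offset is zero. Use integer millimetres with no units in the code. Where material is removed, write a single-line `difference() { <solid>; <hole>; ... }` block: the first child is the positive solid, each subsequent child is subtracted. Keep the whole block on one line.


difference() { translate([158, 296, 0]) cube([3090, 207, 2880]); translate([1897, 296, 0]) cube([833, 207, 2095]); }
translate([158, 5969, 0]) cube([3090, 207, 2880]);
translate([158, 503, 0]) cube([207, 5466, 2880]);
translate([3041, 503, 0]) cube([207, 5466, 2880]);


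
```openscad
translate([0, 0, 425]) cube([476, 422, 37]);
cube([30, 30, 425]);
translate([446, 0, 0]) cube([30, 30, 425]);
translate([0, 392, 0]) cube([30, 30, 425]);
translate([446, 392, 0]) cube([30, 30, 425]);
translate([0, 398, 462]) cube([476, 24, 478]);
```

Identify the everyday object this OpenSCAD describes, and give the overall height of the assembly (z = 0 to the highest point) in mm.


A chair. The overall height is 940 mm.

A slab on four corner posts with a tall panel at the back — a chair. The seat slab sits at z = 425 with thickness 37, and the 478 mm backrest starts at the seat top, so the overall height is 425 + 37 + 478 = 940 mm.


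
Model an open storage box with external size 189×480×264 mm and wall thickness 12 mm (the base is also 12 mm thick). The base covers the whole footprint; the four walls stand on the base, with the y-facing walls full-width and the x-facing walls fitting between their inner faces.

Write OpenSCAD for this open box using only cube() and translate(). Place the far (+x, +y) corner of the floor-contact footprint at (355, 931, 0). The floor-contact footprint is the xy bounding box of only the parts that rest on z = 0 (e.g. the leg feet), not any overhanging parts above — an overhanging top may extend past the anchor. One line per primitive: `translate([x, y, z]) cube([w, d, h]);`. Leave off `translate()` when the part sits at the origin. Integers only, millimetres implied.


translate([166, 451, 0]) cube([189, 480, 12]);
translate([166, 451, 12]) cube([189, 12, 252]);
translate([166, 919, 12]) cube([189, 12, 252]);
translate([166, 463, 12]) cube([12, 456, 252]);
translate([343, 463, 12]) cube([12, 456, 252]);


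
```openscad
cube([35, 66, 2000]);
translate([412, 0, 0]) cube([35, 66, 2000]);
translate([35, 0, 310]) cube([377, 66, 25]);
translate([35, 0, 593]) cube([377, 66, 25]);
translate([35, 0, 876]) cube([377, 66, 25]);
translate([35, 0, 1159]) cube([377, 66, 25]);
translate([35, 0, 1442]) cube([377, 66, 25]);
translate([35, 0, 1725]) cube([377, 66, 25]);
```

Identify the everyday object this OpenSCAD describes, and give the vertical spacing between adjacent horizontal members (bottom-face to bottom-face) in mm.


A ladder. The rung spacing is 283 mm.

Two tall 35×66 posts with 6 short bars between them — a ladder. Adjacent rungs sit at z = 310 and z = 593, so the spacing is 593 − 310 = 283 mm.


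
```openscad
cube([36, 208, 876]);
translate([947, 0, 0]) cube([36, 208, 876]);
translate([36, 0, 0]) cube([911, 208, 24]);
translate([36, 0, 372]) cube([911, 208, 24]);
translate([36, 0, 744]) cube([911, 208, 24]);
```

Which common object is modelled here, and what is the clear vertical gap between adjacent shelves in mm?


A bookshelf. The clear shelf gap is 348 mm.

Two tall side panels with 3 horizontal boards between them — a bookshelf. The first two shelf undersides are at z = 0 and z = 372; with shelf thickness 24, the clear gap is 372 − 0 − 24 = 348 mm.


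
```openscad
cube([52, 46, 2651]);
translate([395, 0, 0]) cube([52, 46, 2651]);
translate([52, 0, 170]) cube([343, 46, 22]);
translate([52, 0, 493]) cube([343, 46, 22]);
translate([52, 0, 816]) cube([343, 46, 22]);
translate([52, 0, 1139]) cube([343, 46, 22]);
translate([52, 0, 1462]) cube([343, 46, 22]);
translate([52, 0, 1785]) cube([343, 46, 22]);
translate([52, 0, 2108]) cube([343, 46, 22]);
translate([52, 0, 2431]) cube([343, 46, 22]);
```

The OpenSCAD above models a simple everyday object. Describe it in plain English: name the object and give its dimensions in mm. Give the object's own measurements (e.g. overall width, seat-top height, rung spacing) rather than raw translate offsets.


A straight ladder. Two 52×46 mm vertical rails, 2651 mm tall, stand 447 mm apart (outside-to-outside) with their front faces coplanar on the −y side. 8 rungs, each 46 mm deep and 22 mm tall, span between the inner faces of the rails, front faces flush with the rails. The lowest rung's underside is at z = 170 mm and rungs are spaced 323 mm apart (underside to underside).


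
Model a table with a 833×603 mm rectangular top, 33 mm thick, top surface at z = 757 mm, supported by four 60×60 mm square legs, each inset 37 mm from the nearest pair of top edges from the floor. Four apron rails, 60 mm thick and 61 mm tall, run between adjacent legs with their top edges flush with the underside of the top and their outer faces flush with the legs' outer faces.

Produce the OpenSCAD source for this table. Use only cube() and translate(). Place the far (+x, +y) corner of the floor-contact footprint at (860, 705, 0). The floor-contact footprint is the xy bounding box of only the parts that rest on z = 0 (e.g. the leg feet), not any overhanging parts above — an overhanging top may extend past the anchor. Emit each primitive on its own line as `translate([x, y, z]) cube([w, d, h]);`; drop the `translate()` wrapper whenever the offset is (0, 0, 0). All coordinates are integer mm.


translate([64, 139, 724]) cube([833, 603, 33]);
translate([101, 176, 0]) cube([60, 60, 724]);
translate([800, 176, 0]) cube([60, 60, 724]);
translate([101, 645, 0]) cube([60, 60, 724]);
translate([800, 645, 0]) cube([60, 60, 724]);
translate([161, 176, 663]) cube([639, 60, 61]);
translate([161, 645, 663]) cube([639, 60, 61]);
translate([101, 236, 663]) cube([60, 409, 61]);
translate([800, 236, 663]) cube([60, 409, 61]);


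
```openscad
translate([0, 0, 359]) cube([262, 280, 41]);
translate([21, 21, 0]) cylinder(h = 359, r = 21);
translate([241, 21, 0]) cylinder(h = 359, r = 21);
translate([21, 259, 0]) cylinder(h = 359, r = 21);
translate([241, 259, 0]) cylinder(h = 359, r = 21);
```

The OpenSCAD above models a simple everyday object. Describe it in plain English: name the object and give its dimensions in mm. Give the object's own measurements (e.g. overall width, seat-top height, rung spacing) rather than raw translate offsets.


A simple wooden stool: a rectangular seat 262 mm (x) by 280 mm (y), 41 mm thick, top face at z = 400 mm, on four round legs, each 42 mm in diameter. The legs rest on z = 0, each leg's axis is inset half a diameter from the nearest pair of seat edges (so the leg's bounding box is flush with the corner).


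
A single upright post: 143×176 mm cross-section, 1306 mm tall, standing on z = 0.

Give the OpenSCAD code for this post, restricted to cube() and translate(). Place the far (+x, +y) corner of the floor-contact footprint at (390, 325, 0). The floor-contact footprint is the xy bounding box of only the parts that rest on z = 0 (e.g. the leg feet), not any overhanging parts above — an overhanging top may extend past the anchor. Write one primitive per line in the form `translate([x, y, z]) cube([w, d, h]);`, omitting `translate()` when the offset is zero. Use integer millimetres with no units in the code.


translate([247, 149, 0]) cube([143, 176, 1306]);


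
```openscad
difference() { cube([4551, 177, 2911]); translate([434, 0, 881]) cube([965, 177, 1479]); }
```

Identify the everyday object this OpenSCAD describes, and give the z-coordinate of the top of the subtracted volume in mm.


A wall with a window opening. The window head height is 2360 mm.

A wall with a rectangular opening subtracted — a window. Sill at z = 881, opening 1479 mm tall, so the head is at 881 + 1479 = 2360 mm.


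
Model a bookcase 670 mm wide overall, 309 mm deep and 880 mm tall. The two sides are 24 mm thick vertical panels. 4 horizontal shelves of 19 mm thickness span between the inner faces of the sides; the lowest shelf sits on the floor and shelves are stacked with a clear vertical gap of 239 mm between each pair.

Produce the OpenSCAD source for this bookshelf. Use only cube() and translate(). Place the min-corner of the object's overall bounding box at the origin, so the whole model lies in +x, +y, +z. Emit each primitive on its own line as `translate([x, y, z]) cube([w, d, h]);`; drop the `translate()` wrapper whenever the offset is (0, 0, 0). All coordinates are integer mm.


cube([24, 309, 880]);
translate([646, 0, 0]) cube([24, 309, 880]);
translate([24, 0, 0]) cube([622, 309, 19]);
translate([24, 0, 258]) cube([622, 309, 19]);
translate([24, 0, 516]) cube([622, 309, 19]);
translate([24, 0, 774]) cube([622, 309, 19]);


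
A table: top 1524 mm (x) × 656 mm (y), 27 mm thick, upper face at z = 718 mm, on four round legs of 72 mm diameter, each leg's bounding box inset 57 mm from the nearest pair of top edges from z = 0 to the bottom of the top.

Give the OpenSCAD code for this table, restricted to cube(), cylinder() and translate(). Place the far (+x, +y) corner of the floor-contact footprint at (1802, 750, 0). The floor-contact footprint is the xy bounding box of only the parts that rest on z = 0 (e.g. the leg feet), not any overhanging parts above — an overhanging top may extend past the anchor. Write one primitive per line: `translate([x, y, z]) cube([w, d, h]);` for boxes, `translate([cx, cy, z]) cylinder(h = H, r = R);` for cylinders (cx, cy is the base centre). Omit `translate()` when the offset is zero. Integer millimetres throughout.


// leg_h = 718 - 27 = 691
translate([335, 151, 691]) cube([1524, 656, 27]);
translate([428, 244, 0]) cylinder(h = 691, r = 36);
translate([1766, 244, 0]) cylinder(h = 691, r = 36);
translate([428, 714, 0]) cylinder(h = 691, r = 36);
translate([1766, 714, 0]) cylinder(h = 691, r = 36);


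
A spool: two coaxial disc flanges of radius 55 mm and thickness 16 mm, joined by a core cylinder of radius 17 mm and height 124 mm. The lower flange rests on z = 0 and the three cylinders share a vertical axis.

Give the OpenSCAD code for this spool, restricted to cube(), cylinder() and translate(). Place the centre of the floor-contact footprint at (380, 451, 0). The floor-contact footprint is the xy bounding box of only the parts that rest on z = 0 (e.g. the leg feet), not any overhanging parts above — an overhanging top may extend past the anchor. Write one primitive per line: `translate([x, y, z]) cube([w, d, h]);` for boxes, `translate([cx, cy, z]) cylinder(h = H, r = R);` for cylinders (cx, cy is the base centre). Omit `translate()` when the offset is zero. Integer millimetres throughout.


translate([380, 451, 0]) cylinder(h = 16, r = 55);
translate([380, 451, 16]) cylinder(h = 124, r = 17);
translate([380, 451, 140]) cylinder(h = 16, r = 55);


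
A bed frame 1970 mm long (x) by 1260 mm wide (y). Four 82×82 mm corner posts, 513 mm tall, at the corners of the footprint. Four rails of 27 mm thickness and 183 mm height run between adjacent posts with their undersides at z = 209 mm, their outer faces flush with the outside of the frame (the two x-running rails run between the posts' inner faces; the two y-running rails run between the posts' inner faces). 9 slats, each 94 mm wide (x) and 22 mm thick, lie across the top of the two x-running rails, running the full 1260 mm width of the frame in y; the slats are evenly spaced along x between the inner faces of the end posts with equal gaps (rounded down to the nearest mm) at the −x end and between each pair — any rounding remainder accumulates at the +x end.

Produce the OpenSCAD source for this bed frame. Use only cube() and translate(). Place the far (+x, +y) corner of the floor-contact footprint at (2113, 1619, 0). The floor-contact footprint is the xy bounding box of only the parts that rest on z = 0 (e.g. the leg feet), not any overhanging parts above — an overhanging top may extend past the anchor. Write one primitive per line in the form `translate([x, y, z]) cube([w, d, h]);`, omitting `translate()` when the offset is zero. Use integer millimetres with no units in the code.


translate([143, 359, 0]) cube([82, 82, 513]);
translate([143, 1537, 0]) cube([82, 82, 513]);
translate([2031, 359, 0]) cube([82, 82, 513]);
translate([2031, 1537, 0]) cube([82, 82, 513]);
translate([225, 359, 209]) cube([1806, 27, 183]);
translate([225, 1592, 209]) cube([1806, 27, 183]);
translate([143, 441, 209]) cube([27, 1096, 183]);
translate([2086, 441, 209]) cube([27, 1096, 183]);
translate([321, 359, 392]) cube([94, 1260, 22]);
translate([511, 359, 392]) cube([94, 1260, 22]);
translate([701, 359, 392]) cube([94, 1260, 22]);
translate([891, 359, 392]) cube([94, 1260, 22]);
translate([1081, 359, 392]) cube([94, 1260, 22]);
translate([1271, 359, 392]) cube([94, 1260, 22]);
translate([1461, 359, 392]) cube([94, 1260, 22]);
translate([1651, 359, 392]) cube([94, 1260, 22]);
translate([1841, 359, 392]) cube([94, 1260, 22]);
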